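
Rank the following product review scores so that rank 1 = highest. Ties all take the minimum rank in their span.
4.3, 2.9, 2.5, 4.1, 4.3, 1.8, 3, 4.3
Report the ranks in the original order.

1, 6, 7, 4, 1, 8, 5, 1

Sorted (descending): 4.3, 4.3, 4.3, 4.1, 3, 2.9, 2.5, 1.8
The 3 values of 4.3 occupy positions 1–3 → each gets rank 1.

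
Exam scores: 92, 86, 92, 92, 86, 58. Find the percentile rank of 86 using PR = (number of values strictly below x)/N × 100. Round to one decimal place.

16.7

N = 6.
Strictly below 86: 1. Equal to 86: 2.
PR = 1/6 × 100 = 16.7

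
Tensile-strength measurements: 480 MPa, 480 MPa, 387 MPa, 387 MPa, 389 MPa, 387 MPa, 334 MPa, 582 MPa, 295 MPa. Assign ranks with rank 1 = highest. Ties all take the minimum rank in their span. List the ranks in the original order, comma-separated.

2, 2, 5, 5, 4, 5, 8, 1, 9

Sorted (descending): 582, 480, 480, 389, 387, 387, 387, 334, 295
The 2 values of 480 occupy positions 2–3 → each gets rank 2.
The 3 values of 387 occupy positions 5–7 → each gets rank 5.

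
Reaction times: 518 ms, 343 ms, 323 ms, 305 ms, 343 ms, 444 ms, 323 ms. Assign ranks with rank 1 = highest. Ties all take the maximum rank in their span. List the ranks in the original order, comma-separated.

1, 4, 6, 7, 4, 2, 6

Sorted (descending): 518, 444, 343, 343, 323, 323, 305
The 2 values of 343 occupy positions 3–4 → each gets rank 4.
The 2 values of 323 occupy positions 5–6 → each gets rank 6.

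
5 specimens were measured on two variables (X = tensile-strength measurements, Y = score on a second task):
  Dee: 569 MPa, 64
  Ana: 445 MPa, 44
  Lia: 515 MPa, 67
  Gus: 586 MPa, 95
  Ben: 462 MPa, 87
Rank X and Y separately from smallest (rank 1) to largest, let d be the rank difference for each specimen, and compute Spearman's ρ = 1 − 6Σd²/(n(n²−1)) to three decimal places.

0.600

Ranks of variable 1: 4, 1, 3, 5, 2
Ranks of variable 2: 2, 1, 3, 5, 4
d = r₁ − r₂: 2, 0, 0, 0, -2
d²: 4, 0, 0, 0, 4; Σd² = 8
ρ = 1 − 6·8/(5·24) = 1 − 48/120 = 0.600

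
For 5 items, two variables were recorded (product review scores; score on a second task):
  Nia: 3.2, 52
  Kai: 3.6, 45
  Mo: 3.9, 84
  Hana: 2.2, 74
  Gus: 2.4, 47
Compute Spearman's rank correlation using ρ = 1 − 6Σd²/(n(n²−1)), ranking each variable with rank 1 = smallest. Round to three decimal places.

0.100

Ranks of variable 1: 3, 4, 5, 1, 2
Ranks of variable 2: 3, 1, 5, 4, 2
d = r₁ − r₂: 0, 3, 0, -3, 0
d²: 0, 9, 0, 9, 0; Σd² = 18
ρ = 1 − 6·18/(5·24) = 1 − 108/120 = 0.100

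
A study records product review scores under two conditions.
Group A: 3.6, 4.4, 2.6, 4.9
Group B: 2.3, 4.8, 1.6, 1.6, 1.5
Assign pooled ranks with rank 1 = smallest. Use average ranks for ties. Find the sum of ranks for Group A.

27

Sorted (ascending): 1.5, 1.6, 1.6, 2.3, 2.6, 3.6, 4.4, 4.8, 4.9
The 2 values of 1.6 occupy positions 2–3 → average rank (2+3)/2 = 2.5.
Group A values → pooled ranks: 3.6→6, 4.4→7, 2.6→5, 4.9→9
Rank sum = 6 + 7 + 5 + 9 = 27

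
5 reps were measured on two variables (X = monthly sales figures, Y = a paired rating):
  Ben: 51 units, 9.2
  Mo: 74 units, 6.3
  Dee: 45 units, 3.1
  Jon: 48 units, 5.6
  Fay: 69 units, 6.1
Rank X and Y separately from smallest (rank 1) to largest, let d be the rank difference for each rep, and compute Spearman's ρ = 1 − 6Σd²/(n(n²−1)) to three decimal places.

Ranks of variable 1: 3, 5, 1, 2, 4
Ranks of variable 2: 5, 4, 1, 2, 3
d = r₁ − r₂: -2, 1, 0, 0, 1
d²: 4, 1, 0, 0, 1; Σd² = 6
ρ = 1 − 6·6/(5·24) = 1 − 36/120 = 0.700

0.700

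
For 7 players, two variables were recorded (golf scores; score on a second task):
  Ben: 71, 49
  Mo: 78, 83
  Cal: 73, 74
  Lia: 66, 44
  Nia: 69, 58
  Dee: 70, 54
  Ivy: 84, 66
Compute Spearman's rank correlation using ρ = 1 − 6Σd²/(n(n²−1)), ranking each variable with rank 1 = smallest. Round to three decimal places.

Ranks of variable 1: 4, 6, 5, 1, 2, 3, 7
Ranks of variable 2: 2, 7, 6, 1, 4, 3, 5
d = r₁ − r₂: 2, -1, -1, 0, -2, 0, 2
d²: 4, 1, 1, 0, 4, 0, 4; Σd² = 14
ρ = 1 − 6·14/(7·48) = 1 − 84/336 = 0.750

0.750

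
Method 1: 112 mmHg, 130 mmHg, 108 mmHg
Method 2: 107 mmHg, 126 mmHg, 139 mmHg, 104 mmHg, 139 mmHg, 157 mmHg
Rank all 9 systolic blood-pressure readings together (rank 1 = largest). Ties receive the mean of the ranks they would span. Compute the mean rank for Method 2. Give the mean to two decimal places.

4.67

Sorted (descending): 157, 139, 139, 130, 126, 112, 108, 107, 104
The 2 values of 139 occupy positions 2–3 → average rank (2+3)/2 = 2.5.
Method 2 values → pooled ranks: 107→8, 126→5, 139→2.5, 104→9, 139→2.5, 157→1
Mean rank = (8 + 5 + 2.5 + 9 + 2.5 + 1) / 6 = 4.67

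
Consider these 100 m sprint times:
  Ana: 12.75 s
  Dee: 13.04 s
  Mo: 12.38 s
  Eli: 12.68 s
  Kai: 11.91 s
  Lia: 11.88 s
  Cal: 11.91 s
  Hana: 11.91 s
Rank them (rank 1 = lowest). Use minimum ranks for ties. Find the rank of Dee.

8

Sorted (ascending): 11.88, 11.91, 11.91, 11.91, 12.38, 12.68, 12.75, 13.04
The 3 values of 11.91 occupy positions 2–4 → each gets rank 2.
Dee has value 13.04 s → rank 8.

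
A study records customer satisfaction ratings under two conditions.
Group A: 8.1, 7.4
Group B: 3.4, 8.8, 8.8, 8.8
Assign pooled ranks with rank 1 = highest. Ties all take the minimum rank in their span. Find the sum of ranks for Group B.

9

Sorted (descending): 8.8, 8.8, 8.8, 8.1, 7.4, 3.4
The 3 values of 8.8 occupy positions 1–3 → each gets rank 1.
Group B values → pooled ranks: 3.4→6, 8.8→1, 8.8→1, 8.8→1
Rank sum = 6 + 1 + 1 + 1 = 9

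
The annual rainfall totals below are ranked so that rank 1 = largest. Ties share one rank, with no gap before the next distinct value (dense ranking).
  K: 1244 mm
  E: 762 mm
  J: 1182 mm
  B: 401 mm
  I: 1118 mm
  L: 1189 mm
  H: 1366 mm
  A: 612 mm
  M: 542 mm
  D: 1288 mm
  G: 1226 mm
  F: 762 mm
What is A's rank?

Sorted (descending): 1366, 1288, 1244, 1226, 1189, 1182, 1118, 762, 762, 612, 542, 401
The 2 values of 762 share dense rank 8.
Remaining distinct values take the next consecutive integers.
A has value 612 mm → rank 9.

9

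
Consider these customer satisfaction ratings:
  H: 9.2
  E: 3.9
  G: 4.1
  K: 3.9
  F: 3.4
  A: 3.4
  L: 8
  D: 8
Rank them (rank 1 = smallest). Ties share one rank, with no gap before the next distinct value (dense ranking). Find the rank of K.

Sorted (ascending): 3.4, 3.4, 3.9, 3.9, 4.1, 8, 8, 9.2
The 2 values of 3.4 share dense rank 1.
The 2 values of 3.9 share dense rank 2.
The 2 values of 8 share dense rank 4.
Remaining distinct values take the next consecutive integers.
K has value 3.9 → rank 2.

2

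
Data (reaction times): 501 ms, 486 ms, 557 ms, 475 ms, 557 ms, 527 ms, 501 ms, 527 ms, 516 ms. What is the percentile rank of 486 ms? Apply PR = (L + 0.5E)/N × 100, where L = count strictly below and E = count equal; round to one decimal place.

N = 9.
Strictly below 486: 1. Equal to 486: 1.
PR = (1 + 0.5·1)/9 × 100 = 16.7

16.7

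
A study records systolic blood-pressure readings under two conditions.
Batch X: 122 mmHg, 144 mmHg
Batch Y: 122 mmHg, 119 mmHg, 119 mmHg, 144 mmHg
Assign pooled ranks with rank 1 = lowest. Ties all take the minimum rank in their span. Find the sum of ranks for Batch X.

Sorted (ascending): 119, 119, 122, 122, 144, 144
The 2 values of 119 occupy positions 1–2 → each gets rank 1.
The 2 values of 122 occupy positions 3–4 → each gets rank 3.
The 2 values of 144 occupy positions 5–6 → each gets rank 5.
Batch X values → pooled ranks: 122→3, 144→5
Rank sum = 3 + 5 = 8

8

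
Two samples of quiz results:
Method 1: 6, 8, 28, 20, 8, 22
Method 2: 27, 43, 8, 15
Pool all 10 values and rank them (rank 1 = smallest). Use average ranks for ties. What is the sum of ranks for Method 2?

Sorted (ascending): 6, 8, 8, 8, 15, 20, 22, 27, 28, 43
The 3 values of 8 occupy positions 2–4 → average rank 3.
Method 2 values → pooled ranks: 27→8, 43→10, 8→3, 15→5
Rank sum = 8 + 10 + 3 + 5 = 26

26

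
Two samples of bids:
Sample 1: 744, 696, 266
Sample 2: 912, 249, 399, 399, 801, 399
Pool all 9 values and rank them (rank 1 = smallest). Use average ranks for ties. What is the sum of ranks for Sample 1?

Sorted (ascending): 249, 266, 399, 399, 399, 696, 744, 801, 912
The 3 values of 399 occupy positions 3–5 → average rank 4.
Sample 1 values → pooled ranks: 744→7, 696→6, 266→2
Rank sum = 7 + 6 + 2 = 15

15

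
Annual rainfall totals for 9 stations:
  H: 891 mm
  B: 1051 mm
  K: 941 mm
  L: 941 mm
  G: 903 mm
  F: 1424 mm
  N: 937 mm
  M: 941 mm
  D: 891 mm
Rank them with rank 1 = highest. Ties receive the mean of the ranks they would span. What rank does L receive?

4

Sorted (descending): 1424, 1051, 941, 941, 941, 937, 903, 891, 891
The 3 values of 941 occupy positions 3–5 → average rank 4.
The 2 values of 891 occupy positions 8–9 → average rank (8+9)/2 = 8.5.
L has value 941 mm → rank 4.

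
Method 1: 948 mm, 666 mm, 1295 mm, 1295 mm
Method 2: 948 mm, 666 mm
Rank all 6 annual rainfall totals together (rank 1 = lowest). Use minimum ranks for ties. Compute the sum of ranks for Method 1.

Sorted (ascending): 666, 666, 948, 948, 1295, 1295
The 2 values of 666 occupy positions 1–2 → each gets rank 1.
The 2 values of 948 occupy positions 3–4 → each gets rank 3.
The 2 values of 1295 occupy positions 5–6 → each gets rank 5.
Method 1 values → pooled ranks: 948→3, 666→1, 1295→5, 1295→5
Rank sum = 3 + 1 + 5 + 5 = 14

14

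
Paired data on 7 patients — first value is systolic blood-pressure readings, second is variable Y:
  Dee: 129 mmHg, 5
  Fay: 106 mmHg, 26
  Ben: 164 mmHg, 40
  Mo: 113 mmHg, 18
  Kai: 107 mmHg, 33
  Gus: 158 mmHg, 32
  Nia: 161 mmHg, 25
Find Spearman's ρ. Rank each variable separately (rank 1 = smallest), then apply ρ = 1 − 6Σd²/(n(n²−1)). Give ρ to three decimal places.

0.214

Ranks of variable 1: 4, 1, 7, 3, 2, 5, 6
Ranks of variable 2: 1, 4, 7, 2, 6, 5, 3
d = r₁ − r₂: 3, -3, 0, 1, -4, 0, 3
d²: 9, 9, 0, 1, 16, 0, 9; Σd² = 44
ρ = 1 − 6·44/(7·48) = 1 − 264/336 = 0.214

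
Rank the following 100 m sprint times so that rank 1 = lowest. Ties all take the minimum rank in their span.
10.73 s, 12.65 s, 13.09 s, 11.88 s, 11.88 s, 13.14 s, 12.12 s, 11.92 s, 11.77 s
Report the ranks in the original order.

1, 7, 8, 3, 3, 9, 6, 5, 2

Sorted (ascending): 10.73, 11.77, 11.88, 11.88, 11.92, 12.12, 12.65, 13.09, 13.14
The 2 values of 11.88 occupy positions 3–4 → each gets rank 3.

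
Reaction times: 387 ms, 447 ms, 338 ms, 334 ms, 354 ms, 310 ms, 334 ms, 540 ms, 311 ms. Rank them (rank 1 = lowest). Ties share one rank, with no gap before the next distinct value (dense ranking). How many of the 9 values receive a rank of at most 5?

Sorted (ascending): 310, 311, 334, 334, 338, 354, 387, 447, 540
The 2 values of 334 share dense rank 3.
Remaining distinct values take the next consecutive integers.
Ranks ≤ 5: {1, 2, 3, 3, 4, 5} → 6 values.

6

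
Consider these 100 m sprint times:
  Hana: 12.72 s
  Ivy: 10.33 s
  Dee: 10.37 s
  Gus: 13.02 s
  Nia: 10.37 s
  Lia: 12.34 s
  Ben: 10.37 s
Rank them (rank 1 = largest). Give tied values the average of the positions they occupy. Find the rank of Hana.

2

Sorted (descending): 13.02, 12.72, 12.34, 10.37, 10.37, 10.37, 10.33
The 3 values of 10.37 occupy positions 4–6 → average rank 5.
Hana has value 12.72 s → rank 2.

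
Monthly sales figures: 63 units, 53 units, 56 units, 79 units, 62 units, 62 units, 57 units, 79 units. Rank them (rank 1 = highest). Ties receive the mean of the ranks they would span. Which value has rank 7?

Sorted (descending): 79, 79, 63, 62, 62, 57, 56, 53
The 2 values of 79 occupy positions 1–2 → average rank (1+2)/2 = 1.5.
The 2 values of 62 occupy positions 4–5 → average rank (4+5)/2 = 4.5.
Rank 7 → value 56.

56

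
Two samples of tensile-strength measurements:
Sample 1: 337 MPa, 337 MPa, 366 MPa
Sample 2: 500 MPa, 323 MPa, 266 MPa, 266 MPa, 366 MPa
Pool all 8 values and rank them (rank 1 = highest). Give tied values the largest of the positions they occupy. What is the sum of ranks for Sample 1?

13

Sorted (descending): 500, 366, 366, 337, 337, 323, 266, 266
The 2 values of 366 occupy positions 2–3 → each gets rank 3.
The 2 values of 337 occupy positions 4–5 → each gets rank 5.
The 2 values of 266 occupy positions 7–8 → each gets rank 8.
Sample 1 values → pooled ranks: 337→5, 337→5, 366→3
Rank sum = 5 + 5 + 3 = 13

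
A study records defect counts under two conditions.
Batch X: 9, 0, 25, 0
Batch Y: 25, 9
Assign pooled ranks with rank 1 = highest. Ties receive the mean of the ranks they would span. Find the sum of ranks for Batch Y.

5

Sorted (descending): 25, 25, 9, 9, 0, 0
The 2 values of 25 occupy positions 1–2 → average rank (1+2)/2 = 1.5.
The 2 values of 9 occupy positions 3–4 → average rank (3+4)/2 = 3.5.
The 2 values of 0 occupy positions 5–6 → average rank (5+6)/2 = 5.5.
Batch Y values → pooled ranks: 25→1.5, 9→3.5
Rank sum = 1.5 + 3.5 = 5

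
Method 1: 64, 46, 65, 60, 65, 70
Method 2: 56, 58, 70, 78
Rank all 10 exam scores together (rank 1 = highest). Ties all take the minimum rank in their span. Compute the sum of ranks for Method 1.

33

Sorted (descending): 78, 70, 70, 65, 65, 64, 60, 58, 56, 46
The 2 values of 70 occupy positions 2–3 → each gets rank 2.
The 2 values of 65 occupy positions 4–5 → each gets rank 4.
Method 1 values → pooled ranks: 64→6, 46→10, 65→4, 60→7, 65→4, 70→2
Rank sum = 6 + 10 + 4 + 7 + 4 + 2 = 33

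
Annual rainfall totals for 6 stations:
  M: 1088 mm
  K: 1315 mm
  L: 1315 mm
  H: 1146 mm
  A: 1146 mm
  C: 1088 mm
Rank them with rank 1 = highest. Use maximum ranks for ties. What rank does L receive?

2

Sorted (descending): 1315, 1315, 1146, 1146, 1088, 1088
The 2 values of 1315 occupy positions 1–2 → each gets rank 2.
The 2 values of 1146 occupy positions 3–4 → each gets rank 4.
The 2 values of 1088 occupy positions 5–6 → each gets rank 6.
L has value 1315 mm → rank 2.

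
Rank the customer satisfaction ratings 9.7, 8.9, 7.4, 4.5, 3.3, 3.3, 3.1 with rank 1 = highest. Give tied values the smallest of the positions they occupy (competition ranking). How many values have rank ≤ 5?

6

Sorted (descending): 9.7, 8.9, 7.4, 4.5, 3.3, 3.3, 3.1
The 2 values of 3.3 occupy positions 5–6 → each gets rank 5.
Ranks ≤ 5: {1, 2, 3, 4, 5, 5} → 6 values.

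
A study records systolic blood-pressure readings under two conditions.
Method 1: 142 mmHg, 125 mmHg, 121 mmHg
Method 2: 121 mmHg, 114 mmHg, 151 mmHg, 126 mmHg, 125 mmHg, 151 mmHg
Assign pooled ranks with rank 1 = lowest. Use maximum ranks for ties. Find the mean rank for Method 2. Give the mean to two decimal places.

5.50

Sorted (ascending): 114, 121, 121, 125, 125, 126, 142, 151, 151
The 2 values of 121 occupy positions 2–3 → each gets rank 3.
The 2 values of 125 occupy positions 4–5 → each gets rank 5.
The 2 values of 151 occupy positions 8–9 → each gets rank 9.
Method 2 values → pooled ranks: 121→3, 114→1, 151→9, 126→6, 125→5, 151→9
Mean rank = (3 + 1 + 9 + 6 + 5 + 9) / 6 = 5.50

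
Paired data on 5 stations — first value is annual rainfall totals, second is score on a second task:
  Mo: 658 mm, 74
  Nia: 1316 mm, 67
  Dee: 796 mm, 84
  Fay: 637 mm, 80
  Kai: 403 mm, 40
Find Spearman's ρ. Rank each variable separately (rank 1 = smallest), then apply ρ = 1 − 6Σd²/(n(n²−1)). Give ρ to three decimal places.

Ranks of variable 1: 3, 5, 4, 2, 1
Ranks of variable 2: 3, 2, 5, 4, 1
d = r₁ − r₂: 0, 3, -1, -2, 0
d²: 0, 9, 1, 4, 0; Σd² = 14
ρ = 1 − 6·14/(5·24) = 1 − 84/120 = 0.300

0.300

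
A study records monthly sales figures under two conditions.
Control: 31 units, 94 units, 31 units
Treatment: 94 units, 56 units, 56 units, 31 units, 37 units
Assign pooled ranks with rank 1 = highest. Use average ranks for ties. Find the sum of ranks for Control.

Sorted (descending): 94, 94, 56, 56, 37, 31, 31, 31
The 2 values of 94 occupy positions 1–2 → average rank (1+2)/2 = 1.5.
The 2 values of 56 occupy positions 3–4 → average rank (3+4)/2 = 3.5.
The 3 values of 31 occupy positions 6–8 → average rank 7.
Control values → pooled ranks: 31→7, 94→1.5, 31→7
Rank sum = 7 + 1.5 + 7 = 15.5

15.5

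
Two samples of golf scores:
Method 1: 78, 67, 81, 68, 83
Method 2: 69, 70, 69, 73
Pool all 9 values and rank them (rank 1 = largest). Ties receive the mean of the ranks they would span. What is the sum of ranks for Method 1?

23

Sorted (descending): 83, 81, 78, 73, 70, 69, 69, 68, 67
The 2 values of 69 occupy positions 6–7 → average rank (6+7)/2 = 6.5.
Method 1 values → pooled ranks: 78→3, 67→9, 81→2, 68→8, 83→1
Rank sum = 3 + 9 + 2 + 8 + 1 = 23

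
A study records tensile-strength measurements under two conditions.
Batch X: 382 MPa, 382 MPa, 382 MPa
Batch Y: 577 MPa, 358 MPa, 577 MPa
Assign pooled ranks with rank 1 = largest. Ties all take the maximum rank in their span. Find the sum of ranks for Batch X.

Sorted (descending): 577, 577, 382, 382, 382, 358
The 2 values of 577 occupy positions 1–2 → each gets rank 2.
The 3 values of 382 occupy positions 3–5 → each gets rank 5.
Batch X values → pooled ranks: 382→5, 382→5, 382→5
Rank sum = 5 + 5 + 5 = 15

15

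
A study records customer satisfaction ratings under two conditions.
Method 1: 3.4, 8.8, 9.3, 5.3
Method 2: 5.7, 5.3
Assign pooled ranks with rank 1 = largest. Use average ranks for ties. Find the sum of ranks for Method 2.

7.5

Sorted (descending): 9.3, 8.8, 5.7, 5.3, 5.3, 3.4
The 2 values of 5.3 occupy positions 4–5 → average rank (4+5)/2 = 4.5.
Method 2 values → pooled ranks: 5.7→3, 5.3→4.5
Rank sum = 3 + 4.5 = 7.5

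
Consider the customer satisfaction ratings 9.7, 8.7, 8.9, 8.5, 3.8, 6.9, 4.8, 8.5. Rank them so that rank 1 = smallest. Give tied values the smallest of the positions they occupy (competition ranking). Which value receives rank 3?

Sorted (ascending): 3.8, 4.8, 6.9, 8.5, 8.5, 8.7, 8.9, 9.7
The 2 values of 8.5 occupy positions 4–5 → each gets rank 4.
Rank 3 → value 6.9.

6.9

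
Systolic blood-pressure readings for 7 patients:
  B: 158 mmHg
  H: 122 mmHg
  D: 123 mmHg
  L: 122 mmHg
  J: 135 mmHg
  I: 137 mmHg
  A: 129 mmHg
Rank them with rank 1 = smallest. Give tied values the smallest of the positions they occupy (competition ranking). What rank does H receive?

Sorted (ascending): 122, 122, 123, 129, 135, 137, 158
The 2 values of 122 occupy positions 1–2 → each gets rank 1.
H has value 122 mmHg → rank 1.

1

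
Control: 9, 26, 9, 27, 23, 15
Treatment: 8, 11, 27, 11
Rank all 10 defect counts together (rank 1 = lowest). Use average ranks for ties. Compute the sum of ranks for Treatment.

19.5

Sorted (ascending): 8, 9, 9, 11, 11, 15, 23, 26, 27, 27
The 2 values of 9 occupy positions 2–3 → average rank (2+3)/2 = 2.5.
The 2 values of 11 occupy positions 4–5 → average rank (4+5)/2 = 4.5.
The 2 values of 27 occupy positions 9–10 → average rank (9+10)/2 = 9.5.
Treatment values → pooled ranks: 8→1, 11→4.5, 27→9.5, 11→4.5
Rank sum = 1 + 4.5 + 9.5 + 4.5 = 19.5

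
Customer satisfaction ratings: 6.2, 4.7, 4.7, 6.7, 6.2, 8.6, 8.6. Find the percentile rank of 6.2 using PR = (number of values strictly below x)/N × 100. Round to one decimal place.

28.6

N = 7.
Strictly below 6.2: 2. Equal to 6.2: 2.
PR = 2/7 × 100 = 28.6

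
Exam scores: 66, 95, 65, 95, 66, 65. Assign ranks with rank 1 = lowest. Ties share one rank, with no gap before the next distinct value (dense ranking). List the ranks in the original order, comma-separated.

Sorted (ascending): 65, 65, 66, 66, 95, 95
The 2 values of 65 share dense rank 1.
The 2 values of 66 share dense rank 2.
The 2 values of 95 share dense rank 3.

2, 3, 1, 3, 2, 1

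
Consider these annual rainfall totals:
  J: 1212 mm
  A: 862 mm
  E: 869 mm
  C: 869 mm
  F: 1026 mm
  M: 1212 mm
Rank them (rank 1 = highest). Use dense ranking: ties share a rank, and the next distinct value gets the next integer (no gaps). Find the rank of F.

2

Sorted (descending): 1212, 1212, 1026, 869, 869, 862
The 2 values of 1212 share dense rank 1.
The 2 values of 869 share dense rank 3.
Remaining distinct values take the next consecutive integers.
F has value 1026 mm → rank 2.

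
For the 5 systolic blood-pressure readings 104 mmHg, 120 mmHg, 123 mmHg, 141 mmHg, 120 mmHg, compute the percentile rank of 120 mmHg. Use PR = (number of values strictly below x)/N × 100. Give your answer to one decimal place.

N = 5.
Strictly below 120: 1. Equal to 120: 2.
PR = 1/5 × 100 = 20.0

20.0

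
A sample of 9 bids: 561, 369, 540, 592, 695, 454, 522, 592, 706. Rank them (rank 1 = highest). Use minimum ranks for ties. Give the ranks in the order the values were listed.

5, 9, 6, 3, 2, 8, 7, 3, 1

Sorted (descending): 706, 695, 592, 592, 561, 540, 522, 454, 369
The 2 values of 592 occupy positions 3–4 → each gets rank 3.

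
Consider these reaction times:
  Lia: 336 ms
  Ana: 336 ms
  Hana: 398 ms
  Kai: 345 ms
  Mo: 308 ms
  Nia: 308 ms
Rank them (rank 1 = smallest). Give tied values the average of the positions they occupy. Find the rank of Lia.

3.5

Sorted (ascending): 308, 308, 336, 336, 345, 398
The 2 values of 308 occupy positions 1–2 → average rank (1+2)/2 = 1.5.
The 2 values of 336 occupy positions 3–4 → average rank (3+4)/2 = 3.5.
Lia has value 336 ms → rank 3.5.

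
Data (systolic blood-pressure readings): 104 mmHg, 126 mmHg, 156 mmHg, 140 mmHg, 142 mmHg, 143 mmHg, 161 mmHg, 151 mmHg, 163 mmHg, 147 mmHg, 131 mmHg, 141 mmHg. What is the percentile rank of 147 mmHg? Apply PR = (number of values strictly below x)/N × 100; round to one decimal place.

N = 12.
Strictly below 147: 7. Equal to 147: 1.
PR = 7/12 × 100 = 58.3

58.3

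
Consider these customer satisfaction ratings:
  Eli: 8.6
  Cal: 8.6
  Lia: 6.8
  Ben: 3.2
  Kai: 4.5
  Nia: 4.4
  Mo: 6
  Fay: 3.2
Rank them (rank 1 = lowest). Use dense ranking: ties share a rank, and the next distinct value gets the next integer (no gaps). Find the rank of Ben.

1

Sorted (ascending): 3.2, 3.2, 4.4, 4.5, 6, 6.8, 8.6, 8.6
The 2 values of 3.2 share dense rank 1.
The 2 values of 8.6 share dense rank 6.
Remaining distinct values take the next consecutive integers.
Ben has value 3.2 → rank 1.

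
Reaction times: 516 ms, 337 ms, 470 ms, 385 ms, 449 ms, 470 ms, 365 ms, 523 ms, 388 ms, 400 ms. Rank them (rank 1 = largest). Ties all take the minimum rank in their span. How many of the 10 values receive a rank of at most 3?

4

Sorted (descending): 523, 516, 470, 470, 449, 400, 388, 385, 365, 337
The 2 values of 470 occupy positions 3–4 → each gets rank 3.
Ranks ≤ 3: {1, 2, 3, 3} → 4 values.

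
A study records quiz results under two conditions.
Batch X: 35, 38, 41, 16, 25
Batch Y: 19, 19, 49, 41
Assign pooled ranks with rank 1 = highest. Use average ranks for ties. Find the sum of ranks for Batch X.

26.5

Sorted (descending): 49, 41, 41, 38, 35, 25, 19, 19, 16
The 2 values of 41 occupy positions 2–3 → average rank (2+3)/2 = 2.5.
The 2 values of 19 occupy positions 7–8 → average rank (7+8)/2 = 7.5.
Batch X values → pooled ranks: 35→5, 38→4, 41→2.5, 16→9, 25→6
Rank sum = 5 + 4 + 2.5 + 9 + 6 = 26.5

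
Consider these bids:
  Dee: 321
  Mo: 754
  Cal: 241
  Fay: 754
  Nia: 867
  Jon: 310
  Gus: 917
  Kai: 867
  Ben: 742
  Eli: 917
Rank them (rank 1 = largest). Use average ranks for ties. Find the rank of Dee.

8

Sorted (descending): 917, 917, 867, 867, 754, 754, 742, 321, 310, 241
The 2 values of 917 occupy positions 1–2 → average rank (1+2)/2 = 1.5.
The 2 values of 867 occupy positions 3–4 → average rank (3+4)/2 = 3.5.
The 2 values of 754 occupy positions 5–6 → average rank (5+6)/2 = 5.5.
Dee has value 321 → rank 8.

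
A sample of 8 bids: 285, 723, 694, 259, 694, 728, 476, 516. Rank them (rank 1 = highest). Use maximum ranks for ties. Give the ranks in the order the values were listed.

7, 2, 4, 8, 4, 1, 6, 5

Sorted (descending): 728, 723, 694, 694, 516, 476, 285, 259
The 2 values of 694 occupy positions 3–4 → each gets rank 4.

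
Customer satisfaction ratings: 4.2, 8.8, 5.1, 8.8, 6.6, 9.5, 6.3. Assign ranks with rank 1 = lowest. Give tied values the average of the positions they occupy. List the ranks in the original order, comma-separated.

Sorted (ascending): 4.2, 5.1, 6.3, 6.6, 8.8, 8.8, 9.5
The 2 values of 8.8 occupy positions 5–6 → average rank (5+6)/2 = 5.5.

1, 5.5, 2, 5.5, 4, 7, 3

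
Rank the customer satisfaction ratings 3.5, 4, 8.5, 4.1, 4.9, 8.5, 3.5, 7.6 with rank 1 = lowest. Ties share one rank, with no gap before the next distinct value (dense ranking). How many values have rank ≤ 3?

4

Sorted (ascending): 3.5, 3.5, 4, 4.1, 4.9, 7.6, 8.5, 8.5
The 2 values of 3.5 share dense rank 1.
The 2 values of 8.5 share dense rank 6.
Remaining distinct values take the next consecutive integers.
Ranks ≤ 3: {1, 1, 2, 3} → 4 values.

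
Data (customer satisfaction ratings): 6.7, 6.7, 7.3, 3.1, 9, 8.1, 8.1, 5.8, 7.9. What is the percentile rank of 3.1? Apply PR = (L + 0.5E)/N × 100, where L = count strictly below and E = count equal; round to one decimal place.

N = 9.
Strictly below 3.1: 0. Equal to 3.1: 1.
PR = (0 + 0.5·1)/9 × 100 = 5.6

5.6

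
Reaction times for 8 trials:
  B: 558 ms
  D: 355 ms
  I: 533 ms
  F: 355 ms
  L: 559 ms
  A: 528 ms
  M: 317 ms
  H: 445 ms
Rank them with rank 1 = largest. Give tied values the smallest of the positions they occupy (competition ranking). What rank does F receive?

6

Sorted (descending): 559, 558, 533, 528, 445, 355, 355, 317
The 2 values of 355 occupy positions 6–7 → each gets rank 6.
F has value 355 ms → rank 6.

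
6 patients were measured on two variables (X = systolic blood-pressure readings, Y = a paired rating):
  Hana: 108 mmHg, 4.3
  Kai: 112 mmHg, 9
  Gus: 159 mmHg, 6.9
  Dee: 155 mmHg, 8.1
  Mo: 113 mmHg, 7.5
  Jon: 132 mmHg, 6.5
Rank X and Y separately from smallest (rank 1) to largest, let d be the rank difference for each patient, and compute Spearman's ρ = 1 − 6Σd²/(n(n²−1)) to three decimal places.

Ranks of variable 1: 1, 2, 6, 5, 3, 4
Ranks of variable 2: 1, 6, 3, 5, 4, 2
d = r₁ − r₂: 0, -4, 3, 0, -1, 2
d²: 0, 16, 9, 0, 1, 4; Σd² = 30
ρ = 1 − 6·30/(6·35) = 1 − 180/210 = 0.143

0.143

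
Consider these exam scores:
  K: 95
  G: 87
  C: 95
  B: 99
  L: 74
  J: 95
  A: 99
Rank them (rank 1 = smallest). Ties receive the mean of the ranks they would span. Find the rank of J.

Sorted (ascending): 74, 87, 95, 95, 95, 99, 99
The 3 values of 95 occupy positions 3–5 → average rank 4.
The 2 values of 99 occupy positions 6–7 → average rank (6+7)/2 = 6.5.
J has value 95 → rank 4.

4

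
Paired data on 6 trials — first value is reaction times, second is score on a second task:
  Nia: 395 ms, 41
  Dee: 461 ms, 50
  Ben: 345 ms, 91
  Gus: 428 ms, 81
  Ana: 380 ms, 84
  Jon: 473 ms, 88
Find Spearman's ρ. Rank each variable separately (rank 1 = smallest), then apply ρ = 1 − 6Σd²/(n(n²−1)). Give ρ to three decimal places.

Ranks of variable 1: 3, 5, 1, 4, 2, 6
Ranks of variable 2: 1, 2, 6, 3, 4, 5
d = r₁ − r₂: 2, 3, -5, 1, -2, 1
d²: 4, 9, 25, 1, 4, 1; Σd² = 44
ρ = 1 − 6·44/(6·35) = 1 − 264/210 = -0.257

-0.257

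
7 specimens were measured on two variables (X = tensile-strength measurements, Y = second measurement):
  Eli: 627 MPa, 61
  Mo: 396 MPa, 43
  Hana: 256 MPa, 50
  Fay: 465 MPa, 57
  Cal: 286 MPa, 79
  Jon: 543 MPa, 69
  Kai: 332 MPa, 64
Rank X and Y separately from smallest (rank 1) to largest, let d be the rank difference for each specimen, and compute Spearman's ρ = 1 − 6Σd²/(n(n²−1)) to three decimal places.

Ranks of variable 1: 7, 4, 1, 5, 2, 6, 3
Ranks of variable 2: 4, 1, 2, 3, 7, 6, 5
d = r₁ − r₂: 3, 3, -1, 2, -5, 0, -2
d²: 9, 9, 1, 4, 25, 0, 4; Σd² = 52
ρ = 1 − 6·52/(7·48) = 1 − 312/336 = 0.071

0.071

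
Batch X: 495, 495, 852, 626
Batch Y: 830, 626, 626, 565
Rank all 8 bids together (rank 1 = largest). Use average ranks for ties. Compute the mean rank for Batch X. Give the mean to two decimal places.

5.00

Sorted (descending): 852, 830, 626, 626, 626, 565, 495, 495
The 3 values of 626 occupy positions 3–5 → average rank 4.
The 2 values of 495 occupy positions 7–8 → average rank (7+8)/2 = 7.5.
Batch X values → pooled ranks: 495→7.5, 495→7.5, 852→1, 626→4
Mean rank = (7.5 + 7.5 + 1 + 4) / 4 = 5.00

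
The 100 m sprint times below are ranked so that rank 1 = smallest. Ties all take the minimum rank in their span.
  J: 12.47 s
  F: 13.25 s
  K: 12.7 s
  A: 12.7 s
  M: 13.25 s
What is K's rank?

2

Sorted (ascending): 12.47, 12.7, 12.7, 13.25, 13.25
The 2 values of 12.7 occupy positions 2–3 → each gets rank 2.
The 2 values of 13.25 occupy positions 4–5 → each gets rank 4.
K has value 12.7 s → rank 2.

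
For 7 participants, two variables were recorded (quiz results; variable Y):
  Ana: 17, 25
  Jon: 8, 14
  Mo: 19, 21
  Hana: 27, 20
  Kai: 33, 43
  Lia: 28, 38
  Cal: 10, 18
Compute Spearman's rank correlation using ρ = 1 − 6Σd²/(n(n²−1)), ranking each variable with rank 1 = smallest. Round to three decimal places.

Ranks of variable 1: 3, 1, 4, 5, 7, 6, 2
Ranks of variable 2: 5, 1, 4, 3, 7, 6, 2
d = r₁ − r₂: -2, 0, 0, 2, 0, 0, 0
d²: 4, 0, 0, 4, 0, 0, 0; Σd² = 8
ρ = 1 − 6·8/(7·48) = 1 − 48/336 = 0.857

0.857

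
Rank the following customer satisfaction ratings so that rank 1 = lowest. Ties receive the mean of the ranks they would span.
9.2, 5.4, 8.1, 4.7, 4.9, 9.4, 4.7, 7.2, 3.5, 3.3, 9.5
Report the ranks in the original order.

9, 6, 8, 3.5, 5, 10, 3.5, 7, 2, 1, 11

Sorted (ascending): 3.3, 3.5, 4.7, 4.7, 4.9, 5.4, 7.2, 8.1, 9.2, 9.4, 9.5
The 2 values of 4.7 occupy positions 3–4 → average rank (3+4)/2 = 3.5.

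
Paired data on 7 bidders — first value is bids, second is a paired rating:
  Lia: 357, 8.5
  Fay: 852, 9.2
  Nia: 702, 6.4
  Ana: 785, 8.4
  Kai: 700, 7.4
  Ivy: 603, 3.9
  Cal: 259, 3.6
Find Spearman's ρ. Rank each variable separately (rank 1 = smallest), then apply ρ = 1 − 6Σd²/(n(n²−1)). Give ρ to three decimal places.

Ranks of variable 1: 2, 7, 5, 6, 4, 3, 1
Ranks of variable 2: 6, 7, 3, 5, 4, 2, 1
d = r₁ − r₂: -4, 0, 2, 1, 0, 1, 0
d²: 16, 0, 4, 1, 0, 1, 0; Σd² = 22
ρ = 1 − 6·22/(7·48) = 1 − 132/336 = 0.607

0.607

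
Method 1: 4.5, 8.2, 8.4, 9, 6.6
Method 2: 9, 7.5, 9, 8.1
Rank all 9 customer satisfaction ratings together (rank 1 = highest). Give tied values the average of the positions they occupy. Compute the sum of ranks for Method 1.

28

Sorted (descending): 9, 9, 9, 8.4, 8.2, 8.1, 7.5, 6.6, 4.5
The 3 values of 9 occupy positions 1–3 → average rank 2.
Method 1 values → pooled ranks: 4.5→9, 8.2→5, 8.4→4, 9→2, 6.6→8
Rank sum = 9 + 5 + 4 + 2 + 8 = 28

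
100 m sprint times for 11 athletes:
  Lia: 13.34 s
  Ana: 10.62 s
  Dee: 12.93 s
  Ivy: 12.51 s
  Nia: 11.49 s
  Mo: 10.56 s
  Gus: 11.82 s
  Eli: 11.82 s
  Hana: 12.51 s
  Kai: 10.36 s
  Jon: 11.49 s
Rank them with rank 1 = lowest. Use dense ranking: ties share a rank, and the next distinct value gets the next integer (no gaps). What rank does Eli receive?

5

Sorted (ascending): 10.36, 10.56, 10.62, 11.49, 11.49, 11.82, 11.82, 12.51, 12.51, 12.93, 13.34
The 2 values of 11.49 share dense rank 4.
The 2 values of 11.82 share dense rank 5.
The 2 values of 12.51 share dense rank 6.
Remaining distinct values take the next consecutive integers.
Eli has value 11.82 s → rank 5.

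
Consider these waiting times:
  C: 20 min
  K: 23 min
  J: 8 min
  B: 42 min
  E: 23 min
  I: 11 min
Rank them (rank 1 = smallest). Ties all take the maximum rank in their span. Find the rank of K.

Sorted (ascending): 8, 11, 20, 23, 23, 42
The 2 values of 23 occupy positions 4–5 → each gets rank 5.
K has value 23 min → rank 5.

5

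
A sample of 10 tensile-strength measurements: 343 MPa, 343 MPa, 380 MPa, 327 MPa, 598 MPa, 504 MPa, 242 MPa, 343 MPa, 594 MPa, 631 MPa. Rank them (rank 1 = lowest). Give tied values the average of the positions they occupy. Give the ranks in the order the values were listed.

Sorted (ascending): 242, 327, 343, 343, 343, 380, 504, 594, 598, 631
The 3 values of 343 occupy positions 3–5 → average rank 4.

4, 4, 6, 2, 9, 7, 1, 4, 8, 10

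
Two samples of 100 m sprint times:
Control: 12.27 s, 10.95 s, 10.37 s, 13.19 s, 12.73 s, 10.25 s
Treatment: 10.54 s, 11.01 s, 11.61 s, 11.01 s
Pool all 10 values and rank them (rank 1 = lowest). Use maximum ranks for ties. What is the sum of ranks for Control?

Sorted (ascending): 10.25, 10.37, 10.54, 10.95, 11.01, 11.01, 11.61, 12.27, 12.73, 13.19
The 2 values of 11.01 occupy positions 5–6 → each gets rank 6.
Control values → pooled ranks: 12.27→8, 10.95→4, 10.37→2, 13.19→10, 12.73→9, 10.25→1
Rank sum = 8 + 4 + 2 + 10 + 9 + 1 = 34

34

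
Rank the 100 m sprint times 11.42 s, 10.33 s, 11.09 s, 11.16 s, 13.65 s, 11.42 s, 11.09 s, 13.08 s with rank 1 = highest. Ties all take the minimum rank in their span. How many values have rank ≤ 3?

4

Sorted (descending): 13.65, 13.08, 11.42, 11.42, 11.16, 11.09, 11.09, 10.33
The 2 values of 11.42 occupy positions 3–4 → each gets rank 3.
The 2 values of 11.09 occupy positions 6–7 → each gets rank 6.
Ranks ≤ 3: {1, 2, 3, 3} → 4 values.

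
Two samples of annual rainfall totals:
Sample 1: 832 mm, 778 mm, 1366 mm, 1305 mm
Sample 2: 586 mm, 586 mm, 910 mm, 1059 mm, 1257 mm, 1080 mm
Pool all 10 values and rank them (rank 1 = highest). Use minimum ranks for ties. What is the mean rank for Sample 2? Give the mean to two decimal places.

6.00

Sorted (descending): 1366, 1305, 1257, 1080, 1059, 910, 832, 778, 586, 586
The 2 values of 586 occupy positions 9–10 → each gets rank 9.
Sample 2 values → pooled ranks: 586→9, 586→9, 910→6, 1059→5, 1257→3, 1080→4
Mean rank = (9 + 9 + 6 + 5 + 3 + 4) / 6 = 6.00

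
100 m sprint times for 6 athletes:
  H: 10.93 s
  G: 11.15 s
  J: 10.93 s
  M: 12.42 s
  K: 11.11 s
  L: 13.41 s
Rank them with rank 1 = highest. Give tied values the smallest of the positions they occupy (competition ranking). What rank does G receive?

Sorted (descending): 13.41, 12.42, 11.15, 11.11, 10.93, 10.93
The 2 values of 10.93 occupy positions 5–6 → each gets rank 5.
G has value 11.15 s → rank 3.

3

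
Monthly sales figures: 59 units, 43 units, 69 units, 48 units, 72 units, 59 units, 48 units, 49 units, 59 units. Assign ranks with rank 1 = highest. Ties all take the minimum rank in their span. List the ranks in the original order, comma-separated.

3, 9, 2, 7, 1, 3, 7, 6, 3

Sorted (descending): 72, 69, 59, 59, 59, 49, 48, 48, 43
The 3 values of 59 occupy positions 3–5 → each gets rank 3.
The 2 values of 48 occupy positions 7–8 → each gets rank 7.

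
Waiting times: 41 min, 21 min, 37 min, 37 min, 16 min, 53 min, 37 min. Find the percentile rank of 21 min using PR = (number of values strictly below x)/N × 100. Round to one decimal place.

N = 7.
Strictly below 21: 1. Equal to 21: 1.
PR = 1/7 × 100 = 14.3

14.3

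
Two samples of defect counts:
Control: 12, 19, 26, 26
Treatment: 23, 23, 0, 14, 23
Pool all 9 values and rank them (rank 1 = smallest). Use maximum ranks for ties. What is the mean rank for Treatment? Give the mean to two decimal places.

5.00

Sorted (ascending): 0, 12, 14, 19, 23, 23, 23, 26, 26
The 3 values of 23 occupy positions 5–7 → each gets rank 7.
The 2 values of 26 occupy positions 8–9 → each gets rank 9.
Treatment values → pooled ranks: 23→7, 23→7, 0→1, 14→3, 23→7
Mean rank = (7 + 7 + 1 + 3 + 7) / 5 = 5.00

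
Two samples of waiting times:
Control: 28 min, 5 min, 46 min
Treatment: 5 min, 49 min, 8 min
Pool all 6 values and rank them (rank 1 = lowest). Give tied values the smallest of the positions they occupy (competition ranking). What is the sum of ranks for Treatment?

10

Sorted (ascending): 5, 5, 8, 28, 46, 49
The 2 values of 5 occupy positions 1–2 → each gets rank 1.
Treatment values → pooled ranks: 5→1, 49→6, 8→3
Rank sum = 1 + 6 + 3 = 10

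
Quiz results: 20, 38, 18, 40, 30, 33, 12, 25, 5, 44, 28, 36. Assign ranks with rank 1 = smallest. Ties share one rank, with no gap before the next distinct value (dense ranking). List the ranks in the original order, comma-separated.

Sorted (ascending): 5, 12, 18, 20, 25, 28, 30, 33, 36, 38, 40, 44
No ties — each value takes its position as its rank.

4, 10, 3, 11, 7, 8, 2, 5, 1, 12, 6, 9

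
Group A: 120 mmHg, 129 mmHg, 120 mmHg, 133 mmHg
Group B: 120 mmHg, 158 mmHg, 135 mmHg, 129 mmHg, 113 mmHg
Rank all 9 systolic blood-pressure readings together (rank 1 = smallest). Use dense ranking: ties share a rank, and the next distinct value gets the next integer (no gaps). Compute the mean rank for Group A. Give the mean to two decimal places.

Sorted (ascending): 113, 120, 120, 120, 129, 129, 133, 135, 158
The 3 values of 120 share dense rank 2.
The 2 values of 129 share dense rank 3.
Remaining distinct values take the next consecutive integers.
Group A values → pooled ranks: 120→2, 129→3, 120→2, 133→4
Mean rank = (2 + 3 + 2 + 4) / 4 = 2.75

2.75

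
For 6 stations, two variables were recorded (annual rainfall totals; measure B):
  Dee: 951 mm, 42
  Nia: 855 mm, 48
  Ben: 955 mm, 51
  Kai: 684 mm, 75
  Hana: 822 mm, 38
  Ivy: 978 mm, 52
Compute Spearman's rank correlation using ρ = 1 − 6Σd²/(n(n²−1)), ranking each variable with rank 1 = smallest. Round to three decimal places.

0.086

Ranks of variable 1: 4, 3, 5, 1, 2, 6
Ranks of variable 2: 2, 3, 4, 6, 1, 5
d = r₁ − r₂: 2, 0, 1, -5, 1, 1
d²: 4, 0, 1, 25, 1, 1; Σd² = 32
ρ = 1 − 6·32/(6·35) = 1 − 192/210 = 0.086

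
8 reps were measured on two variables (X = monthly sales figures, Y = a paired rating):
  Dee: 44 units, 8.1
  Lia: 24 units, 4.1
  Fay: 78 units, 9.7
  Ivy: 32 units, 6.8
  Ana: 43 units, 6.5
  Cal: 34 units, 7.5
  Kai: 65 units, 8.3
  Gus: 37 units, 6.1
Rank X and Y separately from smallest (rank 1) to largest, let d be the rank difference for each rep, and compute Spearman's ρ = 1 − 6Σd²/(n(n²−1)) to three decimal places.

0.810

Ranks of variable 1: 6, 1, 8, 2, 5, 3, 7, 4
Ranks of variable 2: 6, 1, 8, 4, 3, 5, 7, 2
d = r₁ − r₂: 0, 0, 0, -2, 2, -2, 0, 2
d²: 0, 0, 0, 4, 4, 4, 0, 4; Σd² = 16
ρ = 1 − 6·16/(8·63) = 1 − 96/504 = 0.810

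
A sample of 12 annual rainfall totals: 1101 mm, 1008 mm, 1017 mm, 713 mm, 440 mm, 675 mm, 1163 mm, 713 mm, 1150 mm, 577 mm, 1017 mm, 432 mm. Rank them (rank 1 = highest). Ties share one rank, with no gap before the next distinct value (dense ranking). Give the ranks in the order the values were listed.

Sorted (descending): 1163, 1150, 1101, 1017, 1017, 1008, 713, 713, 675, 577, 440, 432
The 2 values of 1017 share dense rank 4.
The 2 values of 713 share dense rank 6.
Remaining distinct values take the next consecutive integers.

3, 5, 4, 6, 9, 7, 1, 6, 2, 8, 4, 10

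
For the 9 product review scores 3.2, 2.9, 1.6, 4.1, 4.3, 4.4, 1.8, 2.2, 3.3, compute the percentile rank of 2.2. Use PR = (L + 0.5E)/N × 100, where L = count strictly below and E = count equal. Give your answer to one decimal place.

27.8

N = 9.
Strictly below 2.2: 2. Equal to 2.2: 1.
PR = (2 + 0.5·1)/9 × 100 = 27.8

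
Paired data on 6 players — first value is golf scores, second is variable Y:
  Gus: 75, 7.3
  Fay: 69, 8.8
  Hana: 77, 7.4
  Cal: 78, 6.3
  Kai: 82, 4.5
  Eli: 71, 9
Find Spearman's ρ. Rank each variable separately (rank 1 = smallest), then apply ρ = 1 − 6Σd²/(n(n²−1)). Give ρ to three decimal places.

-0.886

Ranks of variable 1: 3, 1, 4, 5, 6, 2
Ranks of variable 2: 3, 5, 4, 2, 1, 6
d = r₁ − r₂: 0, -4, 0, 3, 5, -4
d²: 0, 16, 0, 9, 25, 16; Σd² = 66
ρ = 1 − 6·66/(6·35) = 1 − 396/210 = -0.886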